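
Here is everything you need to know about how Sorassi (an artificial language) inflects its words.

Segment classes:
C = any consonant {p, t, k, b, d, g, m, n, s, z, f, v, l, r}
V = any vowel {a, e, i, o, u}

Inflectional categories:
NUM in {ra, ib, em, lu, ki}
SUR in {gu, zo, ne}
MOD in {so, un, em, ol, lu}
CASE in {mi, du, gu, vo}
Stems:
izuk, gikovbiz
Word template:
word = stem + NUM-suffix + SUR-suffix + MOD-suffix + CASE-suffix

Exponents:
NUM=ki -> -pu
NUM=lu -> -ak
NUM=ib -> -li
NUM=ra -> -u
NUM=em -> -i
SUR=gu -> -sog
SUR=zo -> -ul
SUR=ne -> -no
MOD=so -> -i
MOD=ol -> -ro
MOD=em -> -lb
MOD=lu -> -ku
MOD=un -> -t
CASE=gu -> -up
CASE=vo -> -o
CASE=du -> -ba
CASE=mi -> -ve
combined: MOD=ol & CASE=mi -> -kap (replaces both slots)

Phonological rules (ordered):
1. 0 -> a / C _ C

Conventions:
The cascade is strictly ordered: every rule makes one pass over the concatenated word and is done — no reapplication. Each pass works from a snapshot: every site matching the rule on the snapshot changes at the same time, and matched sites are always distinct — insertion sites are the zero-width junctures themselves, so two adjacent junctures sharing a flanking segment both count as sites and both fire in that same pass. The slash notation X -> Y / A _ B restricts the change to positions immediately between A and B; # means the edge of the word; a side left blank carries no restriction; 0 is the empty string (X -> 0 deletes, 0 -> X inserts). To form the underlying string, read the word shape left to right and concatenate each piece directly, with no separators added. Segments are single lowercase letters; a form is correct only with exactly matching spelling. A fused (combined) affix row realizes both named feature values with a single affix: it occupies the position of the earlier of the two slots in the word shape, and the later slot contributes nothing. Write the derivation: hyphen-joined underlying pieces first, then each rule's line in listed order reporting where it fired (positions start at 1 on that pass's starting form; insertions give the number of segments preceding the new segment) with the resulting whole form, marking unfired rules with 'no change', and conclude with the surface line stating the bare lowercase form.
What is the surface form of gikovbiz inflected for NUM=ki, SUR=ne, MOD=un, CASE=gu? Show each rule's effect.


underlying: gikovbiz-pu-no-t-up
1. 0 -> a / C _ C: inserts after position(s) 5, 8: gikovabizapunotup
surface: gikovabizapunotup


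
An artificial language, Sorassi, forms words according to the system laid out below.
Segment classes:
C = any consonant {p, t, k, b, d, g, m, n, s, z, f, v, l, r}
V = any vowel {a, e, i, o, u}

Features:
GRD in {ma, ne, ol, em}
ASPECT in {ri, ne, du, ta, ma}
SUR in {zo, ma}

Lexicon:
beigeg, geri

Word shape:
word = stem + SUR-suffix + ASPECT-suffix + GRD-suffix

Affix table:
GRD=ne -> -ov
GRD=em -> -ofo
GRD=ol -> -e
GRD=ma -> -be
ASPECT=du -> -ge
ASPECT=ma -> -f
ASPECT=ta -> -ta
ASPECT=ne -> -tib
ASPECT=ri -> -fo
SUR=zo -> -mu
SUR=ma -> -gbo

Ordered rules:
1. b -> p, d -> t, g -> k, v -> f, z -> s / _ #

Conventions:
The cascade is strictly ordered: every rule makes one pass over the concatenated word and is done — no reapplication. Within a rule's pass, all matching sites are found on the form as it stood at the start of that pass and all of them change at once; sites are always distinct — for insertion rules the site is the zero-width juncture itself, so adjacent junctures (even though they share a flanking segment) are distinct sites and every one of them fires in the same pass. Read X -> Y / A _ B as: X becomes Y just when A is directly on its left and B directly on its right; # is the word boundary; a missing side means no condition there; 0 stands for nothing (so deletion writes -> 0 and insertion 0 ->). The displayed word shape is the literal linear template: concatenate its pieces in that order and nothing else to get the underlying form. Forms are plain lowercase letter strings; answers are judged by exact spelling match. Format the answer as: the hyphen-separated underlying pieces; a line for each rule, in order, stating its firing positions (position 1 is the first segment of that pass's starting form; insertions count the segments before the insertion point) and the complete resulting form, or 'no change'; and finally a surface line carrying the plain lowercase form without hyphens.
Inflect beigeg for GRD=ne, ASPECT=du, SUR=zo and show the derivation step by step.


underlying: beigeg-mu-ge-ov
1. b -> p, d -> t, g -> k, v -> f, z -> s / _ #: fires at position(s) 12: beigegmugeof
surface: beigegmugeof


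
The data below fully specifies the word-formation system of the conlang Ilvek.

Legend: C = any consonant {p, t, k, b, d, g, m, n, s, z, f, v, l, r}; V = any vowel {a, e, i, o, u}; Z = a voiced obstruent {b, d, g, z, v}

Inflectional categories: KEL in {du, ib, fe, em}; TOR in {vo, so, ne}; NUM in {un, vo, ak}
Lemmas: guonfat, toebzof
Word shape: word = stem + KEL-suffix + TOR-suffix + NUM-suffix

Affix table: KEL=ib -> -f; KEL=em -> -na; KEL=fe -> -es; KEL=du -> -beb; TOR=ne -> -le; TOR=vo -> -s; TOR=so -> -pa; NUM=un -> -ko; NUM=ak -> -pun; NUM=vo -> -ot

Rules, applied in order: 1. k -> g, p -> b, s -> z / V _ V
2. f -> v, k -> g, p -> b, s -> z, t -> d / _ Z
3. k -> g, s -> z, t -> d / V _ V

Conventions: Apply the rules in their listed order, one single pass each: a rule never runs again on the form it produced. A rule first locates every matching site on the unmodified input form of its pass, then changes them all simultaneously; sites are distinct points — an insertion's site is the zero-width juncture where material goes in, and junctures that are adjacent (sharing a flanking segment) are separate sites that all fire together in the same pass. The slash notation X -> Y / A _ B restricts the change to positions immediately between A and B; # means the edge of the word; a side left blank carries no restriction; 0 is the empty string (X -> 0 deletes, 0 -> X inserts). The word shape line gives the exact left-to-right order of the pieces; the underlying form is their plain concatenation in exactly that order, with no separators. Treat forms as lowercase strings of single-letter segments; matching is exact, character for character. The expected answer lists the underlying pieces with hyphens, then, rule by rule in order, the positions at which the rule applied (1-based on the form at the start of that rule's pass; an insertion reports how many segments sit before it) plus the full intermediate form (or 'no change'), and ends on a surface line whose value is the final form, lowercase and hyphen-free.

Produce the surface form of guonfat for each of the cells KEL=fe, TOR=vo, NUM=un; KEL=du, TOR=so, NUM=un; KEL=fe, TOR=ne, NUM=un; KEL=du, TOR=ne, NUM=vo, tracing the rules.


cell KEL=fe, TOR=vo, NUM=un:
underlying: guonfat-es-s-ko
1. k -> g, p -> b, s -> z / V _ V: no change
2. f -> v, k -> g, p -> b, s -> z, t -> d / _ Z: no change
3. k -> g, s -> z, t -> d / V _ V: fires at position(s) 7: guonfadessko
surface: guonfadessko

cell KEL=du, TOR=so, NUM=un:
underlying: guonfat-beb-pa-ko
1. k -> g, p -> b, s -> z / V _ V: fires at position(s) 13: guonfatbebpago
2. f -> v, k -> g, p -> b, s -> z, t -> d / _ Z: fires at position(s) 7: guonfadbebpago
3. k -> g, s -> z, t -> d / V _ V: no change
surface: guonfadbebpago

cell KEL=fe, TOR=ne, NUM=un:
underlying: guonfat-es-le-ko
1. k -> g, p -> b, s -> z / V _ V: fires at position(s) 12: guonfateslego
2. f -> v, k -> g, p -> b, s -> z, t -> d / _ Z: no change
3. k -> g, s -> z, t -> d / V _ V: fires at position(s) 7: guonfadeslego
surface: guonfadeslego

cell KEL=du, TOR=ne, NUM=vo:
underlying: guonfat-beb-le-ot
1. k -> g, p -> b, s -> z / V _ V: no change
2. f -> v, k -> g, p -> b, s -> z, t -> d / _ Z: fires at position(s) 7: guonfadbebleot
3. k -> g, s -> z, t -> d / V _ V: no change
surface: guonfadbebleot


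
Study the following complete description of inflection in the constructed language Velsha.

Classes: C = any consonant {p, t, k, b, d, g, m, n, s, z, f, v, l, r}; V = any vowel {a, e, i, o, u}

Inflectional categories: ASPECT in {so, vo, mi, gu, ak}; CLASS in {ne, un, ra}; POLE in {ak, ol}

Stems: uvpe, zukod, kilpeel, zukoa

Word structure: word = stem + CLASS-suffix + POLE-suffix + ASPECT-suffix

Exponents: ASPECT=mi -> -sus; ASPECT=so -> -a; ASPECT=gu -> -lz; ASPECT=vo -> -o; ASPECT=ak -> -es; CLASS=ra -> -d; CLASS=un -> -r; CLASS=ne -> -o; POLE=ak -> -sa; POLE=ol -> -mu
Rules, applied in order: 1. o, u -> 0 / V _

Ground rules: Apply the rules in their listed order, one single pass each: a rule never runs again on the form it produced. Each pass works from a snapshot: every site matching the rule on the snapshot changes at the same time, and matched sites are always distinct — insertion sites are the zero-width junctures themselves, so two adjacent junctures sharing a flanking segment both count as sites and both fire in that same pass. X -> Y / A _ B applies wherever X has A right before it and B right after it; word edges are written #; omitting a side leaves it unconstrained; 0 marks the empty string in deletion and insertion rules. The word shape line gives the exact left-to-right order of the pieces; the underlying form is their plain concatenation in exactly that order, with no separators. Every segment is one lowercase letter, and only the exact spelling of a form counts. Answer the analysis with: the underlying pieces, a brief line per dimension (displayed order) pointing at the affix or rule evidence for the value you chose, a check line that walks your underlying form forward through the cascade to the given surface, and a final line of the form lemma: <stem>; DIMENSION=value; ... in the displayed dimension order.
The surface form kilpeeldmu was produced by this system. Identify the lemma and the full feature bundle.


underlying: kilpeel-d-mu-o
ASPECT=vo - signalled by the affix -o
CLASS=ra - signalled by the affix -d
POLE=ol - signalled by the affix -mu
check: kilpeeldmuo -> kilpeeldmu
lemma: kilpeel; ASPECT=vo; CLASS=ra; POLE=ol


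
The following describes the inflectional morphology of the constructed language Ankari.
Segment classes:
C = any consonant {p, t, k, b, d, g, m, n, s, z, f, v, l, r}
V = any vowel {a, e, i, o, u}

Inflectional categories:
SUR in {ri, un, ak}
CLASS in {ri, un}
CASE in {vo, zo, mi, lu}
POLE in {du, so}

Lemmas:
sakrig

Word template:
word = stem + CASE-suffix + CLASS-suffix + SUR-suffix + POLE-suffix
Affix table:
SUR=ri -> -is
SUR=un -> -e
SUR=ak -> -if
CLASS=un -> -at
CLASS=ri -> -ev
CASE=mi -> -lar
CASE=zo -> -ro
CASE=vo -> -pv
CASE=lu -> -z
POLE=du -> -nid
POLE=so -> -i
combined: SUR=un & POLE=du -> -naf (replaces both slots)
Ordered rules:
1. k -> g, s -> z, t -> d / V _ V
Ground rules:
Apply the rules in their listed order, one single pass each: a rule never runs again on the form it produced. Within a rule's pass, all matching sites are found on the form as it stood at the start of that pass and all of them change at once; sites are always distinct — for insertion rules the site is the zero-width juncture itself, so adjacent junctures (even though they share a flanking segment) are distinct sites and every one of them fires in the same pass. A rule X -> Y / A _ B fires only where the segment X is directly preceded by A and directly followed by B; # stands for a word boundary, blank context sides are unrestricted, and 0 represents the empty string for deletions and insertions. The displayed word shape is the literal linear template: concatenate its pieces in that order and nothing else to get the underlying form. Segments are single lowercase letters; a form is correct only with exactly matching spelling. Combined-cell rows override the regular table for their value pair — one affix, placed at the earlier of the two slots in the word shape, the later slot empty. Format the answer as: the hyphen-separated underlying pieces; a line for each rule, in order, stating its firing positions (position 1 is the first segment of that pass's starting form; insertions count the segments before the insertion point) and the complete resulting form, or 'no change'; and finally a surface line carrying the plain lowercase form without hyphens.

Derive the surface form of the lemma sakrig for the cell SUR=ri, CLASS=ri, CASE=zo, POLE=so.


underlying: sakrig-ro-ev-is-i
1. k -> g, s -> z, t -> d / V _ V: fires at position(s) 12: sakrigroevizi
surface: sakrigroevizi


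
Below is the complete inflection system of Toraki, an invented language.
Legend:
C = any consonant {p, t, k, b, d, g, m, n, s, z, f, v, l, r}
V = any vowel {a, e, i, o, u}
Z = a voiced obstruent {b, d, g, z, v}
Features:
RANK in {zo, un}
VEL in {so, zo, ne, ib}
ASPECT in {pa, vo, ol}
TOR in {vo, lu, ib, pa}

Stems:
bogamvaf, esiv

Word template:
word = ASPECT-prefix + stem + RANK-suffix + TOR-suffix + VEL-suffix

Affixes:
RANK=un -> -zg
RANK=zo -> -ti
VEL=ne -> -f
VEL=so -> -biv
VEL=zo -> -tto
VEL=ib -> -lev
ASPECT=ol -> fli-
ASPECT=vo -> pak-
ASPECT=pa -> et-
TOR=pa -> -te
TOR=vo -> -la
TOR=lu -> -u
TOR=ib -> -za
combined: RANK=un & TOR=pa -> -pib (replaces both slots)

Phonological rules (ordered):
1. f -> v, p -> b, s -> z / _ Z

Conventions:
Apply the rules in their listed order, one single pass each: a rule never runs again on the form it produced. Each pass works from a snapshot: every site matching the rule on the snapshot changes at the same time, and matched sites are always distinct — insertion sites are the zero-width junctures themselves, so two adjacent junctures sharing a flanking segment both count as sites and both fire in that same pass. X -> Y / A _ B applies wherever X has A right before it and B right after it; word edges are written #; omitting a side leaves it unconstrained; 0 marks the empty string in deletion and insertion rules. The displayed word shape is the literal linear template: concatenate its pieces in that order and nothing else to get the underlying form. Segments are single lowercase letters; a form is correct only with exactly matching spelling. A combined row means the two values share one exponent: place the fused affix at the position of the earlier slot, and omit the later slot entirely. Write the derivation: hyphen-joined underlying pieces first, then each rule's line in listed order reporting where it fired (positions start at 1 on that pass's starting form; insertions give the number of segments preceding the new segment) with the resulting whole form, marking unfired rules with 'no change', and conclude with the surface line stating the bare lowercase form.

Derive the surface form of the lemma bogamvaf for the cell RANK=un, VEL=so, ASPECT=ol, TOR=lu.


underlying: fli-bogamvaf-zg-u-biv
1. f -> v, p -> b, s -> z / _ Z: fires at position(s) 11: flibogamvavzgubiv
surface: flibogamvavzgubiv


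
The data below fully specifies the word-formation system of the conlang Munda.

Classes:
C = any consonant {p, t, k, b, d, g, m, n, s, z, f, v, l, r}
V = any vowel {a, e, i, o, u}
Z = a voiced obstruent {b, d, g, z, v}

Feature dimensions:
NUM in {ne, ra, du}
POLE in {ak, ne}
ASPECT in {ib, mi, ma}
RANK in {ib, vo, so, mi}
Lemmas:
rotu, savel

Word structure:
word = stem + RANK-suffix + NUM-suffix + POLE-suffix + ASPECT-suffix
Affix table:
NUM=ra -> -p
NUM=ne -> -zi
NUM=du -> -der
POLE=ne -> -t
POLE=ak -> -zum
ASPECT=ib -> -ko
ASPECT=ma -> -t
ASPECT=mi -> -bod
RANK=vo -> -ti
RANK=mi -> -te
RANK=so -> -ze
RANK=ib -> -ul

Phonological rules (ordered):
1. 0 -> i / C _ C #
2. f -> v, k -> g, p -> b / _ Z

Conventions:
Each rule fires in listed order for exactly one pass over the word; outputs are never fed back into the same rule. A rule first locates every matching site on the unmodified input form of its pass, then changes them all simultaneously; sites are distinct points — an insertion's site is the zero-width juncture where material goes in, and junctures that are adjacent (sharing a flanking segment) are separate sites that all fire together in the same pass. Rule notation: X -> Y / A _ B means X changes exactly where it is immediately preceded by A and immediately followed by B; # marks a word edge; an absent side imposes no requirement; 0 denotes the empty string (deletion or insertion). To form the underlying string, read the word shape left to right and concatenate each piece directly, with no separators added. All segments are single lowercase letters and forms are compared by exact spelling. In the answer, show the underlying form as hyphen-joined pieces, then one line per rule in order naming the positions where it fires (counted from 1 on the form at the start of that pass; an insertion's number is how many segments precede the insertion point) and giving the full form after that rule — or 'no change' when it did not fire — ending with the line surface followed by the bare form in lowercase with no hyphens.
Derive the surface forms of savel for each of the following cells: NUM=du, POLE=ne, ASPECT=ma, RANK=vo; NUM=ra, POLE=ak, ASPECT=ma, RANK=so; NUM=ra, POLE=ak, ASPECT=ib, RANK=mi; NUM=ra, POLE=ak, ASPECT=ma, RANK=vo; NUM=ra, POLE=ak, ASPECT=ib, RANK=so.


cell NUM=du, POLE=ne, ASPECT=ma, RANK=vo:
underlying: savel-ti-der-t-t
1. 0 -> i / C _ C #: inserts after position(s) 11: saveltidertit
2. f -> v, k -> g, p -> b / _ Z: no change
surface: saveltidertit

cell NUM=ra, POLE=ak, ASPECT=ma, RANK=so:
underlying: savel-ze-p-zum-t
1. 0 -> i / C _ C #: inserts after position(s) 11: savelzepzumit
2. f -> v, k -> g, p -> b / _ Z: fires at position(s) 8: savelzebzumit
surface: savelzebzumit

cell NUM=ra, POLE=ak, ASPECT=ib, RANK=mi:
underlying: savel-te-p-zum-ko
1. 0 -> i / C _ C #: no change
2. f -> v, k -> g, p -> b / _ Z: fires at position(s) 8: saveltebzumko
surface: saveltebzumko

cell NUM=ra, POLE=ak, ASPECT=ma, RANK=vo:
underlying: savel-ti-p-zum-t
1. 0 -> i / C _ C #: inserts after position(s) 11: saveltipzumit
2. f -> v, k -> g, p -> b / _ Z: fires at position(s) 8: saveltibzumit
surface: saveltibzumit

cell NUM=ra, POLE=ak, ASPECT=ib, RANK=so:
underlying: savel-ze-p-zum-ko
1. 0 -> i / C _ C #: no change
2. f -> v, k -> g, p -> b / _ Z: fires at position(s) 8: savelzebzumko
surface: savelzebzumko


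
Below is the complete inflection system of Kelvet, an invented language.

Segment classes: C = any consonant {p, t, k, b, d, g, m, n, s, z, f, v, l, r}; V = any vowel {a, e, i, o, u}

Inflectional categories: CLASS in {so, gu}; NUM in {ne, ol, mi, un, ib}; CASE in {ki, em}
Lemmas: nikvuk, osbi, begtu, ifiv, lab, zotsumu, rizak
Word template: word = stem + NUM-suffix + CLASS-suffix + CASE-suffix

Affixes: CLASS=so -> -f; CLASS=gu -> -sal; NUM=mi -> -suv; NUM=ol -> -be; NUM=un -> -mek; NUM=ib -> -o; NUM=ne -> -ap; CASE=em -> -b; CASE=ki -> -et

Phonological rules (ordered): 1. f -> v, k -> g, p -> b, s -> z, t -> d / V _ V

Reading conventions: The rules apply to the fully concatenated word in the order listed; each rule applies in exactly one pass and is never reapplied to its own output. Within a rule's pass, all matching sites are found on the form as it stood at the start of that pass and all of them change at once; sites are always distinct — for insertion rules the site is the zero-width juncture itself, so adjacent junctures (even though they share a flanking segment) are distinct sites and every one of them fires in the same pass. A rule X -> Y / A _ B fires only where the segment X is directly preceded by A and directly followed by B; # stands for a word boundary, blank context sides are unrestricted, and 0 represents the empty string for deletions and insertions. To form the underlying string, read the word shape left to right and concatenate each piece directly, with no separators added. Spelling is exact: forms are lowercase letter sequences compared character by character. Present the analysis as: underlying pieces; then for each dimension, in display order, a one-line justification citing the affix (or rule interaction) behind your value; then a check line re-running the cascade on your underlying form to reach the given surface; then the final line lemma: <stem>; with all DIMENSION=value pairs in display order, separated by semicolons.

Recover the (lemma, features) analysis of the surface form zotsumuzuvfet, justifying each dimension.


underlying: zotsumu-suv-f-et
CLASS=so - signalled by the affix -f
NUM=mi - signalled by the affix -suv
CASE=ki - signalled by the affix -et
check: zotsumusuvfet -> zotsumuzuvfet
lemma: zotsumu; CLASS=so; NUM=mi; CASE=ki


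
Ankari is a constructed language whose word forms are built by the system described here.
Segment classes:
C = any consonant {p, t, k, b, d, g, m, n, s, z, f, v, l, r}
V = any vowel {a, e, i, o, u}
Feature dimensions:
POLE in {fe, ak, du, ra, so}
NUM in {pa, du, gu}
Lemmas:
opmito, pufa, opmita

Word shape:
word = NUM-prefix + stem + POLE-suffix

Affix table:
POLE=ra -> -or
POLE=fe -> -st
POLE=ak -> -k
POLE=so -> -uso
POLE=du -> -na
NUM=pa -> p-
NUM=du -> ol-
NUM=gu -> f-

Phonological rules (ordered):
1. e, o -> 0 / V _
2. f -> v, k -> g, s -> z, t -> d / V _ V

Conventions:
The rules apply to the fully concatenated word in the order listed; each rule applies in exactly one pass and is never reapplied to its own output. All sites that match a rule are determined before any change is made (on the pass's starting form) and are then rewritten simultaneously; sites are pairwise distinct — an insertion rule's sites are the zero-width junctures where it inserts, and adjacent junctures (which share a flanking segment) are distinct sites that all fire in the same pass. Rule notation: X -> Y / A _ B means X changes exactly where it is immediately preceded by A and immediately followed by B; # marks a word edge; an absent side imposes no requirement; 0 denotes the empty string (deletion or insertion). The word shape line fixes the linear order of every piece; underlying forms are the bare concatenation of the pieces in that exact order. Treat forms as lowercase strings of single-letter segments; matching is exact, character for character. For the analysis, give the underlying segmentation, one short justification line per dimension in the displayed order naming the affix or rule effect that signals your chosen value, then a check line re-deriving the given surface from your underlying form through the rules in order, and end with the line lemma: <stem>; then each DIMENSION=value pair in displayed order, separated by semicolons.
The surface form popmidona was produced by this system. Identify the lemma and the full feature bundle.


underlying: p-opmito-na
POLE=du - signalled by the affix -na
NUM=pa - signalled by the affix p-
check: popmitona -> popmitona -> popmidona
lemma: opmito; POLE=du; NUM=pa


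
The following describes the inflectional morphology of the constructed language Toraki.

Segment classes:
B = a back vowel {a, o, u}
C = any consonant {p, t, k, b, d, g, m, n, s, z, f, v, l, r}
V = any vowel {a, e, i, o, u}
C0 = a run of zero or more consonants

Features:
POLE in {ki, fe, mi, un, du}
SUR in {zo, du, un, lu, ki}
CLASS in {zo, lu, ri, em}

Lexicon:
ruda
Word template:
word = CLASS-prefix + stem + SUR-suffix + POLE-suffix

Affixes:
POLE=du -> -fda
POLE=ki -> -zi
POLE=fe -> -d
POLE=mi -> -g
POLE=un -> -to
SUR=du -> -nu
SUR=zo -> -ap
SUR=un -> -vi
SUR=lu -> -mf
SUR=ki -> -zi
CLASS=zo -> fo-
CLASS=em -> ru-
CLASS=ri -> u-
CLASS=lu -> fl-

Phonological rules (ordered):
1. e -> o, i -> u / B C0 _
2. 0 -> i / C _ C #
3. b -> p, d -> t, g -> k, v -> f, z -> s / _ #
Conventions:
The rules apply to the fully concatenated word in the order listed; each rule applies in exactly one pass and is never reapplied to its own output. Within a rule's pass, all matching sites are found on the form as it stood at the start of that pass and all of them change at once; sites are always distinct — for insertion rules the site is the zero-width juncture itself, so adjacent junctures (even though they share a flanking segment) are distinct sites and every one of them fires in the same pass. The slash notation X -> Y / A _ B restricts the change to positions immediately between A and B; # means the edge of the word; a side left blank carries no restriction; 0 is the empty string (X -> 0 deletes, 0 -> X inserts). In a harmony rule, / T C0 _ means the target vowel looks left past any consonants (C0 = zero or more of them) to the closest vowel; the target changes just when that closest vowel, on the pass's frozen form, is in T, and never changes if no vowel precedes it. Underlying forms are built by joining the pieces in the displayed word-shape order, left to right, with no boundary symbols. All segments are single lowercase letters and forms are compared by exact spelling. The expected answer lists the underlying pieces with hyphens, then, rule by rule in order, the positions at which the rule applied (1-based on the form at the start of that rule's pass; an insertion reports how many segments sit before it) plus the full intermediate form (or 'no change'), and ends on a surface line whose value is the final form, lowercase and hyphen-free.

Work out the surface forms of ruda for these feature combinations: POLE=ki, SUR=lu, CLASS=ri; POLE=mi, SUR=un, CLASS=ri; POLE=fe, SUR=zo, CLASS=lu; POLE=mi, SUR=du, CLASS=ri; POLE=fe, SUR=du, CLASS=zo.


cell POLE=ki, SUR=lu, CLASS=ri:
underlying: u-ruda-mf-zi
1. e -> o, i -> u / B C0 _: fires at position(s) 9: urudamfzu
2. 0 -> i / C _ C #: no change
3. b -> p, d -> t, g -> k, v -> f, z -> s / _ #: no change
surface: urudamfzu

cell POLE=mi, SUR=un, CLASS=ri:
underlying: u-ruda-vi-g
1. e -> o, i -> u / B C0 _: fires at position(s) 7: urudavug
2. 0 -> i / C _ C #: no change
3. b -> p, d -> t, g -> k, v -> f, z -> s / _ #: fires at position(s) 8: urudavuk
surface: urudavuk

cell POLE=fe, SUR=zo, CLASS=lu:
underlying: fl-ruda-ap-d
1. e -> o, i -> u / B C0 _: no change
2. 0 -> i / C _ C #: inserts after position(s) 8: flrudaapid
3. b -> p, d -> t, g -> k, v -> f, z -> s / _ #: fires at position(s) 10: flrudaapit
surface: flrudaapit

cell POLE=mi, SUR=du, CLASS=ri:
underlying: u-ruda-nu-g
1. e -> o, i -> u / B C0 _: no change
2. 0 -> i / C _ C #: no change
3. b -> p, d -> t, g -> k, v -> f, z -> s / _ #: fires at position(s) 8: urudanuk
surface: urudanuk

cell POLE=fe, SUR=du, CLASS=zo:
underlying: fo-ruda-nu-d
1. e -> o, i -> u / B C0 _: no change
2. 0 -> i / C _ C #: no change
3. b -> p, d -> t, g -> k, v -> f, z -> s / _ #: fires at position(s) 9: forudanut
surface: forudanut


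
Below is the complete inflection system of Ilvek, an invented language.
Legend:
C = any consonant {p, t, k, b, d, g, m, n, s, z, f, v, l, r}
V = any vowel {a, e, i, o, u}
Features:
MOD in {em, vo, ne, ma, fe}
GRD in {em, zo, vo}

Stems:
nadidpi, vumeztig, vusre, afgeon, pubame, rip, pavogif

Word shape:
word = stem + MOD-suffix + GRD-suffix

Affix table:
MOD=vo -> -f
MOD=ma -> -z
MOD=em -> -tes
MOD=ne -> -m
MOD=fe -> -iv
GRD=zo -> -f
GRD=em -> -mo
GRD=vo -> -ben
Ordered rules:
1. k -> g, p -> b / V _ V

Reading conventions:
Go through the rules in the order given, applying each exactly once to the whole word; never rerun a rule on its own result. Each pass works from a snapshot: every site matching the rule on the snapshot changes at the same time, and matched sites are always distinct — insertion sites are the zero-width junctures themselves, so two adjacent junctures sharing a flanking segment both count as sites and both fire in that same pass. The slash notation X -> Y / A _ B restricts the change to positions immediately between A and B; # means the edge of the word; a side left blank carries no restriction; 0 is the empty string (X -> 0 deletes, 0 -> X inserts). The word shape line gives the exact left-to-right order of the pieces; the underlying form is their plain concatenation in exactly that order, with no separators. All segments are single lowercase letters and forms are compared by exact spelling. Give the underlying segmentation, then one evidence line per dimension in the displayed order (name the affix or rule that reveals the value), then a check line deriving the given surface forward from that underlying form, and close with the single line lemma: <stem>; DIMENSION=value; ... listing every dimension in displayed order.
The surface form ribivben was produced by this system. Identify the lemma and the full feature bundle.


underlying: rip-iv-ben
MOD=fe - signalled by the affix -iv
GRD=vo - signalled by the affix -ben
check: ripivben -> ribivben
lemma: rip; MOD=fe; GRD=vo


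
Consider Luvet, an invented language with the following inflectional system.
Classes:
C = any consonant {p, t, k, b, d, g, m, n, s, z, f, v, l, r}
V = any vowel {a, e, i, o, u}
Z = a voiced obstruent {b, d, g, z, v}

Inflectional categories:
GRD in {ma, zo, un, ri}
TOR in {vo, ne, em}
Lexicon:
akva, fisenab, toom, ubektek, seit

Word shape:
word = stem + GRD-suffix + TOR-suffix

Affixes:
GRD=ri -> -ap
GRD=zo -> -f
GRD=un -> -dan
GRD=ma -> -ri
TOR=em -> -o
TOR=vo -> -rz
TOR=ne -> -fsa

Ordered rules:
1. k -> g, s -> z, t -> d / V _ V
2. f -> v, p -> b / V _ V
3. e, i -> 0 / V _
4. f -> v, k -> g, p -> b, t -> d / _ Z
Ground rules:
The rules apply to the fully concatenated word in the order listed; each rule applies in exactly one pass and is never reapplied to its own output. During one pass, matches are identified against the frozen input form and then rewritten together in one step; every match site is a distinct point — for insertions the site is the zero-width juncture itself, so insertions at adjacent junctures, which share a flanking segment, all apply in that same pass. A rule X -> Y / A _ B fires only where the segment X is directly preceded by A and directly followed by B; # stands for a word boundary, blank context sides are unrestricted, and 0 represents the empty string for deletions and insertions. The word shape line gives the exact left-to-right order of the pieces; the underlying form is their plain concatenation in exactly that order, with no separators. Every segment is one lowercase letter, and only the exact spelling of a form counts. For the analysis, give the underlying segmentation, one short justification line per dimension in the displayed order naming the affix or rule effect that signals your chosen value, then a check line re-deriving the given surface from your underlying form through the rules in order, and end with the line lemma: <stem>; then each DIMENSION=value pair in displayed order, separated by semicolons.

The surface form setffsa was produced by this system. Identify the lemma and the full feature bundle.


underlying: seit-f-fsa
GRD=zo - signalled by the affix -f
TOR=ne - signalled by the affix -fsa
check: seitffsa -> seitffsa -> seitffsa -> setffsa -> setffsa
lemma: seit; GRD=zo; TOR=ne


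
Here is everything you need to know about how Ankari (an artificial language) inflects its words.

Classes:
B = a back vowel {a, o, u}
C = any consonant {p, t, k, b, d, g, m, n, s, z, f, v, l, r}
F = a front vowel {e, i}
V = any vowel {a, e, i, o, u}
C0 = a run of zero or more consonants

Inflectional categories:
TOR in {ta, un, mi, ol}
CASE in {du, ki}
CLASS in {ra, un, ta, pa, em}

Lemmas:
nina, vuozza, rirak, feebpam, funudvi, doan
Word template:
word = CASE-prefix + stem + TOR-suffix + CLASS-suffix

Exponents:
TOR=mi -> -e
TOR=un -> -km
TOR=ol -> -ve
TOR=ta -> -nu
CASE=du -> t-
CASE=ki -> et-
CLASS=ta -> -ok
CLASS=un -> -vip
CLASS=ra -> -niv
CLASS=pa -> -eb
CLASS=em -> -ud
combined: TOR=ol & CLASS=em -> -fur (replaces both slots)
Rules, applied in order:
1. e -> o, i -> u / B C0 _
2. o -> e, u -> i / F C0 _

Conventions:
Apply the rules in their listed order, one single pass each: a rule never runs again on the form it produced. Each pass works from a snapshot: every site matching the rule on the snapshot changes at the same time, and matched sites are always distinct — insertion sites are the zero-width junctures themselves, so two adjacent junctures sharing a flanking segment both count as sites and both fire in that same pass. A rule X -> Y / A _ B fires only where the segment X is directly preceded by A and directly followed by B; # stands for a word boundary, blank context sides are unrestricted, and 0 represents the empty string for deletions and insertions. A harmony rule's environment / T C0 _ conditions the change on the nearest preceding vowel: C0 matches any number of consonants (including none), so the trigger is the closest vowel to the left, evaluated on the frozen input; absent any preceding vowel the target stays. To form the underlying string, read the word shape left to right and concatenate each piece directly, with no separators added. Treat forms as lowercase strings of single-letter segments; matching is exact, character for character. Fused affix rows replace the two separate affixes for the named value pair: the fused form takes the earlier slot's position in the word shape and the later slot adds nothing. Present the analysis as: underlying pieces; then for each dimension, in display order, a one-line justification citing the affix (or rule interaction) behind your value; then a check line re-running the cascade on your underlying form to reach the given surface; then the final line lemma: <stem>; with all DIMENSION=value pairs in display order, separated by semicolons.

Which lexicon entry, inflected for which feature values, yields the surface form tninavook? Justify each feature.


underlying: t-nina-ve-ok
TOR=ol - signalled by the affix -ve
CASE=du - signalled by the affix t-
CLASS=ta - signalled by the affix -ok
check: tninaveok -> tninavook -> tninavook
lemma: nina; TOR=ol; CASE=du; CLASS=ta


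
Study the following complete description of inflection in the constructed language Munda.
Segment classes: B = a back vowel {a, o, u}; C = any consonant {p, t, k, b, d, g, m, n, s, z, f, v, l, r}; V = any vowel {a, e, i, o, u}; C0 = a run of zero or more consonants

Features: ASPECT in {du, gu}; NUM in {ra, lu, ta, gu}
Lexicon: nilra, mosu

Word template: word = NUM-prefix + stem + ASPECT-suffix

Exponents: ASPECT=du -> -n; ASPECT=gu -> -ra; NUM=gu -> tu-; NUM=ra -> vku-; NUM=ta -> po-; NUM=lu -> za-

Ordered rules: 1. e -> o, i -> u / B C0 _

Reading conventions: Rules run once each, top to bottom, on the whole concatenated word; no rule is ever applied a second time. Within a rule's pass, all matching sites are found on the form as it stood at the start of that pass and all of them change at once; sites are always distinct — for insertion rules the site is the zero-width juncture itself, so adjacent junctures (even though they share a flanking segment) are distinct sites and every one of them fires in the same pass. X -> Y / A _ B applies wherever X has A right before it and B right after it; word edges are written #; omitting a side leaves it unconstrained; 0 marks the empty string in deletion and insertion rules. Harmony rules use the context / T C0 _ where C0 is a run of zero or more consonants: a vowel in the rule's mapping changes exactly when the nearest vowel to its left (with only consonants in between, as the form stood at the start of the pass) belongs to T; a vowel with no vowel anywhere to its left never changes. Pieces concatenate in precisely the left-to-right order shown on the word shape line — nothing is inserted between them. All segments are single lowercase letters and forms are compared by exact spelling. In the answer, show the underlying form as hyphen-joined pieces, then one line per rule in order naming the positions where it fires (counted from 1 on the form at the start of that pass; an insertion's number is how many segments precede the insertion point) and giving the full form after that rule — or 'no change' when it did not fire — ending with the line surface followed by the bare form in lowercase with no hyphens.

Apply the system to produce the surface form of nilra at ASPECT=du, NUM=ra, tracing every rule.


underlying: vku-nilra-n
1. e -> o, i -> u / B C0 _: fires at position(s) 5: vkunulran
surface: vkunulran


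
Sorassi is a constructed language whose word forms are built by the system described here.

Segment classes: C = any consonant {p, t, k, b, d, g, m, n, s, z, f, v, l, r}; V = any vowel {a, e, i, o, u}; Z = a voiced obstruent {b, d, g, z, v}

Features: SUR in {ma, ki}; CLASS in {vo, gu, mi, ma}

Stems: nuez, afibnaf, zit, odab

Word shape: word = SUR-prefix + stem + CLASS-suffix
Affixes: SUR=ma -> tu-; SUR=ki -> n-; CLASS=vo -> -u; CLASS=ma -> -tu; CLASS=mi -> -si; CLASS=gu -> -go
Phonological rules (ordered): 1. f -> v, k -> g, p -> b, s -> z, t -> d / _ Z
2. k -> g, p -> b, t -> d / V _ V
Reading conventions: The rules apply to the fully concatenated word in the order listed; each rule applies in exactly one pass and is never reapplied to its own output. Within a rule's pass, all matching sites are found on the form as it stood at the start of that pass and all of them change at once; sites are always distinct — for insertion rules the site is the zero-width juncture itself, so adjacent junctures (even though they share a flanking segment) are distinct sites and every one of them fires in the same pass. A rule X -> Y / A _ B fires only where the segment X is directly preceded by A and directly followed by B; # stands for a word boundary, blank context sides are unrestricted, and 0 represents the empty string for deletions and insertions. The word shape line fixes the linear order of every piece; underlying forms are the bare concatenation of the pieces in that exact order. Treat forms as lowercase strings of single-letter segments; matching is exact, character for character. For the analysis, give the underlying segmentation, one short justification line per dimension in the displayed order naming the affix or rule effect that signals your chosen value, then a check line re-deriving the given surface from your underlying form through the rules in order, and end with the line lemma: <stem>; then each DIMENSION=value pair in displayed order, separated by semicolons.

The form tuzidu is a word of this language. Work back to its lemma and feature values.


underlying: tu-zit-u
SUR=ma - signalled by the affix tu-
CLASS=vo - signalled by the affix -u
check: tuzitu -> tuzitu -> tuzidu
lemma: zit; SUR=ma; CLASS=vo


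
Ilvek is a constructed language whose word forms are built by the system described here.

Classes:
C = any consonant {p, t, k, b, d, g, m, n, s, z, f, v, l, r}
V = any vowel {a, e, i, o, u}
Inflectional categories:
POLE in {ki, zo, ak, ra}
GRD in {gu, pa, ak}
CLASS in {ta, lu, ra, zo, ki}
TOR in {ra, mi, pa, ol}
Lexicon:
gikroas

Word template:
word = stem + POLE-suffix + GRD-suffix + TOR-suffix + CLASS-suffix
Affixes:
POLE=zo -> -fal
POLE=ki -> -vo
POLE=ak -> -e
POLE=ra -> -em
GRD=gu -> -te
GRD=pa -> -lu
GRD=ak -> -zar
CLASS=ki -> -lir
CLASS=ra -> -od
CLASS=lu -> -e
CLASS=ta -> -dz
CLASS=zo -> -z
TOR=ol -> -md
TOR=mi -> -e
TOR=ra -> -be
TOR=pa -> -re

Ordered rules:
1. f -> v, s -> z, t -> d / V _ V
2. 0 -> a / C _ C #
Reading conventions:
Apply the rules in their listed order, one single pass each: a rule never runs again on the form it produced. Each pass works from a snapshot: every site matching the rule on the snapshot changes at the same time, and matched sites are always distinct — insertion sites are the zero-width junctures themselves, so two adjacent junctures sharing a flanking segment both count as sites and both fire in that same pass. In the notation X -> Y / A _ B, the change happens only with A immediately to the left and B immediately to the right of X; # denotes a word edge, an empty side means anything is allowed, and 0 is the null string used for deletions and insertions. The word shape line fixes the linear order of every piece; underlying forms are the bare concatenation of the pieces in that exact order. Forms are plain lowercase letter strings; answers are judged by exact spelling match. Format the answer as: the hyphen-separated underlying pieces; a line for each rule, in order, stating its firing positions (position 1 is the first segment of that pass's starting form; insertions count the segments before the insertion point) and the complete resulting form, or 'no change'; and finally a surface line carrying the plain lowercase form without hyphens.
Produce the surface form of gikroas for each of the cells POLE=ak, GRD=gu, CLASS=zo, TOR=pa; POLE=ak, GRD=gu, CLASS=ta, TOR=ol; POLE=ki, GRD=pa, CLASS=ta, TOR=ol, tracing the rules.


cell POLE=ak, GRD=gu, CLASS=zo, TOR=pa:
underlying: gikroas-e-te-re-z
1. f -> v, s -> z, t -> d / V _ V: fires at position(s) 7, 9: gikroazederez
2. 0 -> a / C _ C #: no change
surface: gikroazederez

cell POLE=ak, GRD=gu, CLASS=ta, TOR=ol:
underlying: gikroas-e-te-md-dz
1. f -> v, s -> z, t -> d / V _ V: fires at position(s) 7, 9: gikroazedemddz
2. 0 -> a / C _ C #: inserts after position(s) 13: gikroazedemddaz
surface: gikroazedemddaz

cell POLE=ki, GRD=pa, CLASS=ta, TOR=ol:
underlying: gikroas-vo-lu-md-dz
1. f -> v, s -> z, t -> d / V _ V: no change
2. 0 -> a / C _ C #: inserts after position(s) 14: gikroasvolumddaz
surface: gikroasvolumddaz
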